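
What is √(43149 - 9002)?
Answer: √34147 ≈ 184.79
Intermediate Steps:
√(43149 - 9002) = √34147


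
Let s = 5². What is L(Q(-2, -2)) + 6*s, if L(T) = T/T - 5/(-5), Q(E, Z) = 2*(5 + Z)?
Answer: 152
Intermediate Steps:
Q(E, Z) = 10 + 2*Z
L(T) = 2 (L(T) = 1 - 5*(-⅕) = 1 + 1 = 2)
s = 25
L(Q(-2, -2)) + 6*s = 2 + 6*25 = 2 + 150 = 152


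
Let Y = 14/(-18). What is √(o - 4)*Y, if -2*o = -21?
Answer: -7*√26/18 ≈ -1.9830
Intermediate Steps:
o = 21/2 (o = -½*(-21) = 21/2 ≈ 10.500)
Y = -7/9 (Y = 14*(-1/18) = -7/9 ≈ -0.77778)
√(o - 4)*Y = √(21/2 - 4)*(-7/9) = √(13/2)*(-7/9) = (√26/2)*(-7/9) = -7*√26/18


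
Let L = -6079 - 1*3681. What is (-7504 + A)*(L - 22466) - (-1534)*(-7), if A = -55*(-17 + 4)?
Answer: 218771576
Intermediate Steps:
L = -9760 (L = -6079 - 3681 = -9760)
A = 715 (A = -55*(-13) = 715)
(-7504 + A)*(L - 22466) - (-1534)*(-7) = (-7504 + 715)*(-9760 - 22466) - (-1534)*(-7) = -6789*(-32226) - 1*10738 = 218782314 - 10738 = 218771576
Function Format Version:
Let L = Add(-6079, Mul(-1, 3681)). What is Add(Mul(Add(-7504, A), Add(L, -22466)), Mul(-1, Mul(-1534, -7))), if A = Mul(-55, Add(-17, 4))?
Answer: 218771576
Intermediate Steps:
L = -9760 (L = Add(-6079, -3681) = -9760)
A = 715 (A = Mul(-55, -13) = 715)
Add(Mul(Add(-7504, A), Add(L, -22466)), Mul(-1, Mul(-1534, -7))) = Add(Mul(Add(-7504, 715), Add(-9760, -22466)), Mul(-1, Mul(-1534, -7))) = Add(Mul(-6789, -32226), Mul(-1, 10738)) = Add(218782314, -10738) = 218771576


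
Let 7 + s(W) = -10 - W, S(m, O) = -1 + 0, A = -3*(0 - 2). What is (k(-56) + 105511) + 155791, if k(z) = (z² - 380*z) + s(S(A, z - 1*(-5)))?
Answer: 285702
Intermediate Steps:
A = 6 (A = -3*(-2) = 6)
S(m, O) = -1
s(W) = -17 - W (s(W) = -7 + (-10 - W) = -17 - W)
k(z) = -16 + z² - 380*z (k(z) = (z² - 380*z) + (-17 - 1*(-1)) = (z² - 380*z) + (-17 + 1) = (z² - 380*z) - 16 = -16 + z² - 380*z)
(k(-56) + 105511) + 155791 = ((-16 + (-56)² - 380*(-56)) + 105511) + 155791 = ((-16 + 3136 + 21280) + 105511) + 155791 = (24400 + 105511) + 155791 = 129911 + 155791 = 285702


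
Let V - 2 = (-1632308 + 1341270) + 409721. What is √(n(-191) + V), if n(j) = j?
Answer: 3*√13166 ≈ 344.23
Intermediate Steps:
V = 118685 (V = 2 + ((-1632308 + 1341270) + 409721) = 2 + (-291038 + 409721) = 2 + 118683 = 118685)
√(n(-191) + V) = √(-191 + 118685) = √118494 = 3*√13166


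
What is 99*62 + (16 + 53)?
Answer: 6207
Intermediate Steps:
99*62 + (16 + 53) = 6138 + 69 = 6207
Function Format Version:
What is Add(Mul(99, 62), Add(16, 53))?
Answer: 6207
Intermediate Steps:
Add(Mul(99, 62), Add(16, 53)) = Add(6138, 69) = 6207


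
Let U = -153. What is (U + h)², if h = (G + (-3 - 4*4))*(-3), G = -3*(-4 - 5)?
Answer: 31329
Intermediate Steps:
G = 27 (G = -3*(-9) = 27)
h = -24 (h = (27 + (-3 - 4*4))*(-3) = (27 + (-3 - 16))*(-3) = (27 - 19)*(-3) = 8*(-3) = -24)
(U + h)² = (-153 - 24)² = (-177)² = 31329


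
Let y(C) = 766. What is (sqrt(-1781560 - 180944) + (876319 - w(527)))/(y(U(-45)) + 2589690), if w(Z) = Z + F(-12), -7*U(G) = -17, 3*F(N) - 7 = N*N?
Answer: 2627225/7771368 + 3*I*sqrt(54514)/1295228 ≈ 0.33806 + 0.00054079*I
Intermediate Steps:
F(N) = 7/3 + N**2/3 (F(N) = 7/3 + (N*N)/3 = 7/3 + N**2/3)
U(G) = 17/7 (U(G) = -1/7*(-17) = 17/7)
w(Z) = 151/3 + Z (w(Z) = Z + (7/3 + (1/3)*(-12)**2) = Z + (7/3 + (1/3)*144) = Z + (7/3 + 48) = Z + 151/3 = 151/3 + Z)
(sqrt(-1781560 - 180944) + (876319 - w(527)))/(y(U(-45)) + 2589690) = (sqrt(-1781560 - 180944) + (876319 - (151/3 + 527)))/(766 + 2589690) = (sqrt(-1962504) + (876319 - 1*1732/3))/2590456 = (6*I*sqrt(54514) + (876319 - 1732/3))*(1/2590456) = (6*I*sqrt(54514) + 2627225/3)*(1/2590456) = (2627225/3 + 6*I*sqrt(54514))*(1/2590456) = 2627225/7771368 + 3*I*sqrt(54514)/1295228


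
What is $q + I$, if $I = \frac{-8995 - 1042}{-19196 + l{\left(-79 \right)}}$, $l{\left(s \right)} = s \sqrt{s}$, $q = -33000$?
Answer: $-33000 + \frac{10037}{19196 + 79 i \sqrt{79}} \approx -33000.0 - 0.0191 i$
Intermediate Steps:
$l{\left(s \right)} = s^{\frac{3}{2}}$
$I = - \frac{10037}{-19196 - 79 i \sqrt{79}}$ ($I = \frac{-8995 - 1042}{-19196 + \left(-79\right)^{\frac{3}{2}}} = - \frac{10037}{-19196 - 79 i \sqrt{79}} \approx 0.52217 - 0.0191 i$)
$q + I = -33000 + \left(\frac{192670252}{368979455} - \frac{792923 i \sqrt{79}}{368979455}\right) = - \frac{12176129344748}{368979455} - \frac{792923 i \sqrt{79}}{368979455}$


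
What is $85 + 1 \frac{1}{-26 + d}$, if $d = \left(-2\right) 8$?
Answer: $\frac{3569}{42} \approx 84.976$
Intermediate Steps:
$d = -16$
$85 + 1 \frac{1}{-26 + d} = 85 + 1 \frac{1}{-26 - 16} = 85 + 1 \frac{1}{-42} = 85 + 1 \left(- \frac{1}{42}\right) = 85 - \frac{1}{42} = \frac{3569}{42}$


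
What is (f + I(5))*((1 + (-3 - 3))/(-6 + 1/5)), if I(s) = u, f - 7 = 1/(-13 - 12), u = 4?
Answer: 274/29 ≈ 9.4483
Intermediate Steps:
f = 174/25 (f = 7 + 1/(-13 - 12) = 7 + 1/(-25) = 7 - 1/25 = 174/25 ≈ 6.9600)
I(s) = 4
(f + I(5))*((1 + (-3 - 3))/(-6 + 1/5)) = (174/25 + 4)*((1 + (-3 - 3))/(-6 + 1/5)) = 274*((1 - 6)/(-6 + 1/5))/25 = 274*(-5/(-29/5))/25 = 274*(-5*(-5/29))/25 = (274/25)*(25/29) = 274/29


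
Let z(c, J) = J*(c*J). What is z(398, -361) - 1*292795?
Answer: 51574963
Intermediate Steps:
z(c, J) = c*J² (z(c, J) = J*(J*c) = c*J²)
z(398, -361) - 1*292795 = 398*(-361)² - 1*292795 = 398*130321 - 292795 = 51867758 - 292795 = 51574963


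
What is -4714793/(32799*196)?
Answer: -4714793/6428604 ≈ -0.73341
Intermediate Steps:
-4714793/(32799*196) = -4714793/6428604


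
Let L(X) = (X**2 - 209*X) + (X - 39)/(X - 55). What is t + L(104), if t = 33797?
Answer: 1121038/49 ≈ 22878.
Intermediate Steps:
L(X) = X**2 - 209*X + (-39 + X)/(-55 + X) (L(X) = (X**2 - 209*X) + (-39 + X)/(-55 + X) = X**2 - 209*X + (-39 + X)/(-55 + X))
t + L(104) = 33797 + (-39 + 104**3 - 264*104**2 + 11496*104)/(-55 + 104) = 33797 + (-39 + 1124864 - 264*10816 + 1195584)/49 = 33797 + (-39 + 1124864 - 2855424 + 1195584)/49 = 33797 + (1/49)*(-535015) = 33797 - 535015/49 = 1121038/49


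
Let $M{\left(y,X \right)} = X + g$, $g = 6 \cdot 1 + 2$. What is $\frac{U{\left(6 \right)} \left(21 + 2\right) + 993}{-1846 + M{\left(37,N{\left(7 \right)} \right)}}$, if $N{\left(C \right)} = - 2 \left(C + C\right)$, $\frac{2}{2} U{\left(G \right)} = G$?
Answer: $- \frac{377}{622} \approx -0.60611$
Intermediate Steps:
$U{\left(G \right)} = G$
$N{\left(C \right)} = - 4 C$ ($N{\left(C \right)} = - 2 \cdot 2 C = - 4 C$)
$g = 8$ ($g = 6 + 2 = 8$)
$M{\left(y,X \right)} = 8 + X$ ($M{\left(y,X \right)} = X + 8 = 8 + X$)
$\frac{U{\left(6 \right)} \left(21 + 2\right) + 993}{-1846 + M{\left(37,N{\left(7 \right)} \right)}} = \frac{6 \left(21 + 2\right) + 993}{-1846 + \left(8 - 28\right)} = \frac{6 \cdot 23 + 993}{-1846 + \left(8 - 28\right)} = \frac{138 + 993}{-1846 - 20} = \frac{1131}{-1866} = 1131 \left(- \frac{1}{1866}\right) = - \frac{377}{622}$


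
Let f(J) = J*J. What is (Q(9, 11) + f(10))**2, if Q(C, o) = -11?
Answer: 7921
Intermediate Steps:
f(J) = J**2
(Q(9, 11) + f(10))**2 = (-11 + 10**2)**2 = (-11 + 100)**2 = 89**2 = 7921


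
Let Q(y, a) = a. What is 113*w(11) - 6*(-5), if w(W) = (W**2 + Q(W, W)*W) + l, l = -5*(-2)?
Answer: 28506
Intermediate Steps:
l = 10
w(W) = 10 + 2*W**2 (w(W) = (W**2 + W*W) + 10 = (W**2 + W**2) + 10 = 2*W**2 + 10 = 10 + 2*W**2)
113*w(11) - 6*(-5) = 113*(10 + 2*11**2) - 6*(-5) = 113*(10 + 2*121) + 30 = 113*(10 + 242) + 30 = 113*252 + 30 = 28476 + 30 = 28506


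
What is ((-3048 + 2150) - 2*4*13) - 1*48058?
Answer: -49060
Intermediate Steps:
((-3048 + 2150) - 2*4*13) - 1*48058 = (-898 - 8*13) - 48058 = (-898 - 104) - 48058 = -1002 - 48058 = -49060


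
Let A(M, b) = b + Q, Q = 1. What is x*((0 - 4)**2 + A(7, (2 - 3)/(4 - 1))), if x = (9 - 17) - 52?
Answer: -1000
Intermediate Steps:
A(M, b) = 1 + b (A(M, b) = b + 1 = 1 + b)
x = -60 (x = -8 - 52 = -60)
x*((0 - 4)**2 + A(7, (2 - 3)/(4 - 1))) = -60*((0 - 4)**2 + (1 + (2 - 3)/(4 - 1))) = -60*((-4)**2 + (1 - 1/3)) = -60*(16 + (1 - 1*1/3)) = -60*(16 + (1 - 1/3)) = -60*(16 + 2/3) = -60*50/3 = -1000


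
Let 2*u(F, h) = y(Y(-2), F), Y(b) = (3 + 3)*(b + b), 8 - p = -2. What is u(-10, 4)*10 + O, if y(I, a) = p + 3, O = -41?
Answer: 24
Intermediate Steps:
p = 10 (p = 8 - 1*(-2) = 8 + 2 = 10)
Y(b) = 12*b (Y(b) = 6*(2*b) = 12*b)
y(I, a) = 13 (y(I, a) = 10 + 3 = 13)
u(F, h) = 13/2 (u(F, h) = (½)*13 = 13/2)
u(-10, 4)*10 + O = (13/2)*10 - 41 = 65 - 41 = 24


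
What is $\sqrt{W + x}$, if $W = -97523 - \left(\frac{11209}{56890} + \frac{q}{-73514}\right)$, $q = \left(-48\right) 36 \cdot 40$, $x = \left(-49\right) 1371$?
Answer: $\frac{i \sqrt{720201225126822071818290}}{2091105730} \approx 405.84 i$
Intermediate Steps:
$x = -67179$
$q = -69120$ ($q = \left(-1728\right) 40 = -69120$)
$W = - \frac{203933282234403}{2091105730}$ ($W = -97523 - \left(\frac{11209}{56890} - \frac{69120}{-73514}\right) = -97523 - \left(11209 \cdot \frac{1}{56890} - - \frac{34560}{36757}\right) = -97523 - \left(\frac{11209}{56890} + \frac{34560}{36757}\right) = -97523 - \frac{2378127613}{2091105730} = - \frac{203933282234403}{2091105730} \approx -97524.0$)
$\sqrt{W + x} = \sqrt{- \frac{203933282234403}{2091105730} - 67179} = \sqrt{- \frac{344411674070073}{2091105730}} = \frac{i \sqrt{720201225126822071818290}}{2091105730}$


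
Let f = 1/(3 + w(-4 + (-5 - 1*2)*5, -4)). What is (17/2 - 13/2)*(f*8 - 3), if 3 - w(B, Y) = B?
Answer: -254/45 ≈ -5.6444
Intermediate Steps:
w(B, Y) = 3 - B
f = 1/45 (f = 1/(3 + (3 - (-4 + (-5 - 1*2)*5))) = 1/(3 + (3 - (-4 + (-5 - 2)*5))) = 1/(3 + (3 - (-4 - 7*5))) = 1/(3 + (3 - (-4 - 35))) = 1/(3 + (3 - 1*(-39))) = 1/(3 + (3 + 39)) = 1/(3 + 42) = 1/45 ≈ 0.022222)
(17/2 - 13/2)*(f*8 - 3) = (17/2 - 13/2)*((1/45)*8 - 3) = (17*(½) - 13*½)*(8/45 - 3) = (17/2 - 13/2)*(-127/45) = 2*(-127/45) = -254/45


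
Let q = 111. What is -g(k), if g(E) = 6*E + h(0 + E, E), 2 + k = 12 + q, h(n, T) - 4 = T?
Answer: -851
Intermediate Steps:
h(n, T) = 4 + T
k = 121 (k = -2 + (12 + 111) = -2 + 123 = 121)
g(E) = 4 + 7*E (g(E) = 6*E + (4 + E) = 4 + 7*E)
-g(k) = -(4 + 7*121) = -(4 + 847) = -1*851 = -851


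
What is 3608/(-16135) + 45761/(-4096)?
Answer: -753132103/66088960 ≈ -11.396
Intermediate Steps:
3608/(-16135) + 45761/(-4096) = 3608*(-1/16135) + 45761*(-1/4096) = -3608/16135 - 45761/4096 = -753132103/66088960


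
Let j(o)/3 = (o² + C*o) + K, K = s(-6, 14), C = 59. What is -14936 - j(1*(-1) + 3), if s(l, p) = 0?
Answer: -15302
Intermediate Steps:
K = 0
j(o) = 3*o² + 177*o (j(o) = 3*((o² + 59*o) + 0) = 3*(o² + 59*o) = 3*o² + 177*o)
-14936 - j(1*(-1) + 3) = -14936 - 3*(1*(-1) + 3)*(59 + (1*(-1) + 3)) = -14936 - 3*(-1 + 3)*(59 + (-1 + 3)) = -14936 - 3*2*(59 + 2) = -14936 - 3*2*61 = -14936 - 1*366 = -14936 - 366 = -15302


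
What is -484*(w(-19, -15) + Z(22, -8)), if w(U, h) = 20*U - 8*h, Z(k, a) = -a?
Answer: 121968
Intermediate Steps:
w(U, h) = -8*h + 20*U
-484*(w(-19, -15) + Z(22, -8)) = -484*((-8*(-15) + 20*(-19)) - 1*(-8)) = -484*((120 - 380) + 8) = -484*(-260 + 8) = -484*(-252) = 121968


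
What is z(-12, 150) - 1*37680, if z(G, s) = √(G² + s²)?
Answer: -37680 + 6*√629 ≈ -37530.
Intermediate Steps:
z(-12, 150) - 1*37680 = √((-12)² + 150²) - 1*37680 = √(144 + 22500) - 37680 = √22644 - 37680 = 6*√629 - 37680 = -37680 + 6*√629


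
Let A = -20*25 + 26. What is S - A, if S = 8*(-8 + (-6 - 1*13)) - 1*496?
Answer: -238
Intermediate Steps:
A = -474 (A = -500 + 26 = -474)
S = -712 (S = 8*(-8 + (-6 - 13)) - 496 = 8*(-8 - 19) - 496 = 8*(-27) - 496 = -216 - 496 = -712)
S - A = -712 - 1*(-474) = -712 + 474 = -238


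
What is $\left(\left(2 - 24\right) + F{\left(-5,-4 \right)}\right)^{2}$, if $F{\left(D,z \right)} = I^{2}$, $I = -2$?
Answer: $324$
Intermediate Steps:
$F{\left(D,z \right)} = 4$ ($F{\left(D,z \right)} = \left(-2\right)^{2} = 4$)
$\left(\left(2 - 24\right) + F{\left(-5,-4 \right)}\right)^{2} = \left(\left(2 - 24\right) + 4\right)^{2} = \left(-22 + 4\right)^{2} = \left(-18\right)^{2} = 324$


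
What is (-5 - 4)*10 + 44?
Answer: -46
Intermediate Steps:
(-5 - 4)*10 + 44 = -9*10 + 44 = -90 + 44 = -46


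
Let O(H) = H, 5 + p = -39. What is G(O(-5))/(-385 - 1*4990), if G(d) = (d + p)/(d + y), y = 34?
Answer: 49/155875 ≈ 0.00031435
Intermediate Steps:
p = -44 (p = -5 - 39 = -44)
G(d) = (-44 + d)/(34 + d) (G(d) = (d - 44)/(d + 34) = (-44 + d)/(34 + d))
G(O(-5))/(-385 - 1*4990) = ((-44 - 5)/(34 - 5))/(-385 - 1*4990) = (-49/29)/(-385 - 4990) = ((1/29)*(-49))/(-5375) = -49/29*(-1/5375) = 49/155875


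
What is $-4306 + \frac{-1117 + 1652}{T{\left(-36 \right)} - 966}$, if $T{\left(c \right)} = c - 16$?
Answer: $- \frac{4384043}{1018} \approx -4306.5$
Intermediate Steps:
$T{\left(c \right)} = -16 + c$ ($T{\left(c \right)} = c - 16 = -16 + c$)
$-4306 + \frac{-1117 + 1652}{T{\left(-36 \right)} - 966} = -4306 + \frac{-1117 + 1652}{\left(-16 - 36\right) - 966} = -4306 + \frac{535}{-52 - 966} = -4306 + \frac{535}{-1018} = -4306 + 535 \left(- \frac{1}{1018}\right) = -4306 - \frac{535}{1018} = - \frac{4384043}{1018}$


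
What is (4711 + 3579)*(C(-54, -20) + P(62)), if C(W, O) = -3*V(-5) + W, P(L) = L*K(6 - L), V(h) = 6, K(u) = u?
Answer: -29379760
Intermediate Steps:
P(L) = L*(6 - L)
C(W, O) = -18 + W (C(W, O) = -3*6 + W = -18 + W)
(4711 + 3579)*(C(-54, -20) + P(62)) = (4711 + 3579)*((-18 - 54) + 62*(6 - 1*62)) = 8290*(-72 + 62*(6 - 62)) = 8290*(-72 + 62*(-56)) = 8290*(-72 - 3472) = 8290*(-3544) = -29379760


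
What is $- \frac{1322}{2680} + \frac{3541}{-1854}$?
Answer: $- \frac{2985217}{1242180} \approx -2.4032$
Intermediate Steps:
$- \frac{1322}{2680} + \frac{3541}{-1854} = \left(-1322\right) \frac{1}{2680} + 3541 \left(- \frac{1}{1854}\right) = - \frac{661}{1340} - \frac{3541}{1854} = - \frac{2985217}{1242180}$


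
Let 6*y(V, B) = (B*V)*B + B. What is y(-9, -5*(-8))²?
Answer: 51552400/9 ≈ 5.7280e+6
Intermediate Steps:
y(V, B) = B/6 + V*B²/6 (y(V, B) = ((B*V)*B + B)/6 = (V*B² + B)/6 = (B + V*B²)/6 = B/6 + V*B²/6)
y(-9, -5*(-8))² = ((-5*(-8))*(1 - 5*(-8)*(-9))/6)² = ((⅙)*40*(1 + 40*(-9)))² = ((⅙)*40*(1 - 360))² = ((⅙)*40*(-359))² = (-7180/3)² = 51552400/9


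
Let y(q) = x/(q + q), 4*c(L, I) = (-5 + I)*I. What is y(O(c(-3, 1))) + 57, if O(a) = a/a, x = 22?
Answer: 68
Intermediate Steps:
c(L, I) = I*(-5 + I)/4 (c(L, I) = ((-5 + I)*I)/4 = (I*(-5 + I))/4 = I*(-5 + I)/4)
O(a) = 1
y(q) = 11/q (y(q) = 22/(q + q) = 22/((2*q)) = 22*(1/(2*q)) = 11/q)
y(O(c(-3, 1))) + 57 = 11/1 + 57 = 11*1 + 57 = 11 + 57 = 68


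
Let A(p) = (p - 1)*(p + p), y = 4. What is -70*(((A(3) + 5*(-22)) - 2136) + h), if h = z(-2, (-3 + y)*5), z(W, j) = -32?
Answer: 158620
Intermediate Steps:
A(p) = 2*p*(-1 + p) (A(p) = (-1 + p)*(2*p) = 2*p*(-1 + p))
h = -32
-70*(((A(3) + 5*(-22)) - 2136) + h) = -70*(((2*3*(-1 + 3) + 5*(-22)) - 2136) - 32) = -70*(((2*3*2 - 110) - 2136) - 32) = -70*(((12 - 110) - 2136) - 32) = -70*((-98 - 2136) - 32) = -70*(-2234 - 32) = -70*(-2266) = 158620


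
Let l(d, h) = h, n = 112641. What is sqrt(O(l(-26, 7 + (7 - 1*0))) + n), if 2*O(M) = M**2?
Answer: sqrt(112739) ≈ 335.77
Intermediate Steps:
O(M) = M**2/2
sqrt(O(l(-26, 7 + (7 - 1*0))) + n) = sqrt((7 + (7 - 1*0))**2/2 + 112641) = sqrt((7 + (7 + 0))**2/2 + 112641) = sqrt((7 + 7)**2/2 + 112641) = sqrt((1/2)*14**2 + 112641) = sqrt((1/2)*196 + 112641) = sqrt(98 + 112641) = sqrt(112739)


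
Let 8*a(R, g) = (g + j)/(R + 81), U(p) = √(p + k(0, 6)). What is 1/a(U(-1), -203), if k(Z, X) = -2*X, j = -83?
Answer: -324/143 - 4*I*√13/143 ≈ -2.2657 - 0.10085*I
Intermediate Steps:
U(p) = √(-12 + p) (U(p) = √(p - 2*6) = √(p - 12) = √(-12 + p))
a(R, g) = (-83 + g)/(8*(81 + R)) (a(R, g) = ((g - 83)/(R + 81))/8 = ((-83 + g)/(81 + R))/8 = (-83 + g)/(8*(81 + R)))
1/a(U(-1), -203) = 1/((-83 - 203)/(8*(81 + √(-12 - 1)))) = 1/((⅛)*(-286)/(81 + √(-13))) = 1/((⅛)*(-286)/(81 + I*√13)) = 1/(-143/(4*(81 + I*√13))) = -324/143 - 4*I*√13/143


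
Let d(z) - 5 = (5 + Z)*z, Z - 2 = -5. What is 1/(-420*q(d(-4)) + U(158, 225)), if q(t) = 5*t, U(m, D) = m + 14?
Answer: 1/6472 ≈ 0.00015451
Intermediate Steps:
Z = -3 (Z = 2 - 5 = -3)
d(z) = 5 + 2*z (d(z) = 5 + (5 - 3)*z = 5 + 2*z)
U(m, D) = 14 + m
1/(-420*q(d(-4)) + U(158, 225)) = 1/(-2100*(5 + 2*(-4)) + (14 + 158)) = 1/(-2100*(5 - 8) + 172) = 1/(-2100*(-3) + 172) = 1/(-420*(-15) + 172) = 1/(6300 + 172) = 1/6472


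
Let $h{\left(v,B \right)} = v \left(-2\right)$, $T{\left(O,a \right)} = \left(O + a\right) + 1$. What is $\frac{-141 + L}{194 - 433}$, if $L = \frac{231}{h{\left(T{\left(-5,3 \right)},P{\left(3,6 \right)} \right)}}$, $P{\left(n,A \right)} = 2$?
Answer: $\frac{51}{478} \approx 0.10669$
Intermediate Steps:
$T{\left(O,a \right)} = 1 + O + a$
$h{\left(v,B \right)} = - 2 v$
$L = \frac{231}{2}$ ($L = \frac{231}{\left(-2\right) \left(1 - 5 + 3\right)} = \frac{231}{\left(-2\right) \left(-1\right)} = \frac{231}{2} \approx 115.5$)
$\frac{-141 + L}{194 - 433} = \frac{-141 + \frac{231}{2}}{194 - 433} = - \frac{51}{2 \left(-239\right)} = \left(- \frac{51}{2}\right) \left(- \frac{1}{239}\right) = \frac{51}{478}$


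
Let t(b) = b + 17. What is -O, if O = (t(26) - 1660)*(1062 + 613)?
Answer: 2708475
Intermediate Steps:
t(b) = 17 + b
O = -2708475 (O = ((17 + 26) - 1660)*(1062 + 613) = (43 - 1660)*1675 = -1617*1675 = -2708475)
-O = -1*(-2708475) = 2708475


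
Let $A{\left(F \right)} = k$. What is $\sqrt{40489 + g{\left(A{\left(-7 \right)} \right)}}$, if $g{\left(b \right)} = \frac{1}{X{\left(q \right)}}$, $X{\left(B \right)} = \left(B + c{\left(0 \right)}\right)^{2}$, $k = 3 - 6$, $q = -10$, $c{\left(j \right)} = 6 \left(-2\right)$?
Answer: $\frac{\sqrt{19596677}}{22} \approx 201.22$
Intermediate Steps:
$c{\left(j \right)} = -12$
$k = -3$
$A{\left(F \right)} = -3$
$X{\left(B \right)} = \left(-12 + B\right)^{2}$ ($X{\left(B \right)} = \left(B - 12\right)^{2} = \left(-12 + B\right)^{2}$)
$g{\left(b \right)} = \frac{1}{484}$ ($g{\left(b \right)} = \frac{1}{\left(-12 - 10\right)^{2}} = \frac{1}{\left(-22\right)^{2}} = \frac{1}{484}$)
$\sqrt{40489 + g{\left(A{\left(-7 \right)} \right)}} = \sqrt{40489 + \frac{1}{484}} = \sqrt{\frac{19596677}{484}} = \frac{\sqrt{19596677}}{22}$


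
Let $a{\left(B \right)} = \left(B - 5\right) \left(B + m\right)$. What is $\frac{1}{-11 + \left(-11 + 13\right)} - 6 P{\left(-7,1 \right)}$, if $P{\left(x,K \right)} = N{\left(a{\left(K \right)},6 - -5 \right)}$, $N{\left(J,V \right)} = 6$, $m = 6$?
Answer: $- \frac{325}{9} \approx -36.111$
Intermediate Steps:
$a{\left(B \right)} = \left(-5 + B\right) \left(6 + B\right)$ ($a{\left(B \right)} = \left(B - 5\right) \left(B + 6\right) = \left(-5 + B\right) \left(6 + B\right)$)
$P{\left(x,K \right)} = 6$
$\frac{1}{-11 + \left(-11 + 13\right)} - 6 P{\left(-7,1 \right)} = \frac{1}{-11 + \left(-11 + 13\right)} - 36 = \frac{1}{-11 + 2} - 36 = \frac{1}{-9} - 36 = - \frac{1}{9} - 36 = - \frac{325}{9}$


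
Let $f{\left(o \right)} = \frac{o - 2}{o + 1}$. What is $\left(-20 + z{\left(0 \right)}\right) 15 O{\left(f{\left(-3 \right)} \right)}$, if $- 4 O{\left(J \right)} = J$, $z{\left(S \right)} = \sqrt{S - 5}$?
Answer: $\frac{375}{2} - \frac{75 i \sqrt{5}}{8} \approx 187.5 - 20.963 i$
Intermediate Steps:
$z{\left(S \right)} = \sqrt{-5 + S}$
$f{\left(o \right)} = \frac{-2 + o}{1 + o}$
$O{\left(J \right)} = - \frac{J}{4}$
$\left(-20 + z{\left(0 \right)}\right) 15 O{\left(f{\left(-3 \right)} \right)} = \left(-20 + \sqrt{-5 + 0}\right) 15 \left(- \frac{\frac{1}{1 - 3} \left(-2 - 3\right)}{4}\right) = \left(-20 + \sqrt{-5}\right) 15 \left(- \frac{\frac{1}{-2} \left(-5\right)}{4}\right) = \left(-20 + i \sqrt{5}\right) 15 \left(- \frac{\left(- \frac{1}{2}\right) \left(-5\right)}{4}\right) = \left(-300 + 15 i \sqrt{5}\right) \left(\left(- \frac{1}{4}\right) \frac{5}{2}\right) = \left(-300 + 15 i \sqrt{5}\right) \left(- \frac{5}{8}\right) = \frac{375}{2} - \frac{75 i \sqrt{5}}{8}$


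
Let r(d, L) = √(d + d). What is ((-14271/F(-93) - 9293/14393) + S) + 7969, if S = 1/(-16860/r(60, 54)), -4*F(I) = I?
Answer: 3281474240/446183 - √30/8430 ≈ 7354.5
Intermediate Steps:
F(I) = -I/4
r(d, L) = √2*√d (r(d, L) = √(2*d) = √2*√d)
S = -√30/8430 (S = 1/(-16860*√30/60) = 1/(-281*√30) = -√30/8430 ≈ -0.00064973)
((-14271/F(-93) - 9293/14393) + S) + 7969 = ((-14271/((-¼*(-93))) - 9293/14393) - √30/8430) + 7969 = ((-14271/93/4 - 9293*1/14393) - √30/8430) + 7969 = ((-14271*4/93 - 9293/14393) - √30/8430) + 7969 = ((-19028/31 - 9293/14393) - √30/8430) + 7969 = (-274158087/446183 - √30/8430) + 7969 = 3281474240/446183 - √30/8430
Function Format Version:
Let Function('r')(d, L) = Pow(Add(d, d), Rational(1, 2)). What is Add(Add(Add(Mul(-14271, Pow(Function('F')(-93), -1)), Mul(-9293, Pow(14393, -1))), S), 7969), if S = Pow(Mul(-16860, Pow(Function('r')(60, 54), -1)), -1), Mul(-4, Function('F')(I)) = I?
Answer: Add(Rational(3281474240, 446183), Mul(Rational(-1, 8430), Pow(30, Rational(1, 2)))) ≈ 7354.5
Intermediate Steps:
Function('F')(I) = Mul(Rational(-1, 4), I)
Function('r')(d, L) = Mul(Pow(2, Rational(1, 2)), Pow(d, Rational(1, 2))) (Function('r')(d, L) = Pow(Mul(2, d), Rational(1, 2)) = Mul(Pow(2, Rational(1, 2)), Pow(d, Rational(1, 2))))
S = Mul(Rational(-1, 8430), Pow(30, Rational(1, 2))) (S = Pow(Mul(-16860, Pow(Mul(Pow(2, Rational(1, 2)), Pow(60, Rational(1, 2))), -1)), -1) = Pow(Mul(-16860, Pow(Mul(Pow(2, Rational(1, 2)), Mul(2, Pow(15, Rational(1, 2)))), -1)), -1) = Pow(Mul(-16860, Pow(Mul(2, Pow(30, Rational(1, 2))), -1)), -1) = Pow(Mul(-16860, Mul(Rational(1, 60), Pow(30, Rational(1, 2)))), -1) = Pow(Mul(-281, Pow(30, Rational(1, 2))), -1) = Mul(Rational(-1, 8430), Pow(30, Rational(1, 2))) ≈ -0.00064973)
Add(Add(Add(Mul(-14271, Pow(Function('F')(-93), -1)), Mul(-9293, Pow(14393, -1))), S), 7969) = Add(Add(Add(Mul(-14271, Pow(Mul(Rational(-1, 4), -93), -1)), Mul(-9293, Pow(14393, -1))), Mul(Rational(-1, 8430), Pow(30, Rational(1, 2)))), 7969) = Add(Add(Add(Mul(-14271, Pow(Rational(93, 4), -1)), Mul(-9293, Rational(1, 14393))), Mul(Rational(-1, 8430), Pow(30, Rational(1, 2)))), 7969) = Add(Add(Add(Mul(-14271, Rational(4, 93)), Rational(-9293, 14393)), Mul(Rational(-1, 8430), Pow(30, Rational(1, 2)))), 7969) = Add(Add(Add(Rational(-19028, 31), Rational(-9293, 14393)), Mul(Rational(-1, 8430), Pow(30, Rational(1, 2)))), 7969) = Add(Add(Rational(-274158087, 446183), Mul(Rational(-1, 8430), Pow(30, Rational(1, 2)))), 7969) = Add(Rational(3281474240, 446183), Mul(Rational(-1, 8430), Pow(30, Rational(1, 2))))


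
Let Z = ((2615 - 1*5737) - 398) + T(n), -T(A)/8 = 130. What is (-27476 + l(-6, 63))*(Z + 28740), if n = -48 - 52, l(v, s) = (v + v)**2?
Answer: -660887760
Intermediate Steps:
l(v, s) = 4*v**2 (l(v, s) = (2*v)**2 = 4*v**2)
n = -100
T(A) = -1040 (T(A) = -8*130 = -1040)
Z = -4560 (Z = ((2615 - 1*5737) - 398) - 1040 = ((2615 - 5737) - 398) - 1040 = (-3122 - 398) - 1040 = -3520 - 1040 = -4560)
(-27476 + l(-6, 63))*(Z + 28740) = (-27476 + 4*(-6)**2)*(-4560 + 28740) = (-27476 + 4*36)*24180 = (-27476 + 144)*24180 = -27332*24180 = -660887760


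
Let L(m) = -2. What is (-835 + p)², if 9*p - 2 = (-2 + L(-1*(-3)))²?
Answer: 693889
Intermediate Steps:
p = 2 (p = 2/9 + (-2 - 2)²/9 = 2/9 + (⅑)*(-4)² = 2/9 + (⅑)*16 = 2/9 + 16/9 = 2)
(-835 + p)² = (-835 + 2)² = (-833)² = 693889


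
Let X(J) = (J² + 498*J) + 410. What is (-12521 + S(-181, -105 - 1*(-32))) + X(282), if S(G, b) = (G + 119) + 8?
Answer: 207795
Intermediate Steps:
X(J) = 410 + J² + 498*J
S(G, b) = 127 + G (S(G, b) = (119 + G) + 8 = 127 + G)
(-12521 + S(-181, -105 - 1*(-32))) + X(282) = (-12521 + (127 - 181)) + (410 + 282² + 498*282) = (-12521 - 54) + (410 + 79524 + 140436) = -12575 + 220370 = 207795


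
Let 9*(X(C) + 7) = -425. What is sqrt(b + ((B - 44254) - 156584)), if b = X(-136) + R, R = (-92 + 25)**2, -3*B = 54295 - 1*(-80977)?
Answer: I*sqrt(2173445)/3 ≈ 491.42*I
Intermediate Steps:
X(C) = -488/9 (X(C) = -7 + (1/9)*(-425) = -7 - 425/9 = -488/9)
B = -135272/3 (B = -(54295 - 1*(-80977))/3 = -(54295 + 80977)/3 = -1/3*135272 = -135272/3 ≈ -45091.)
R = 4489 (R = (-67)**2 = 4489)
b = 39913/9 (b = -488/9 + 4489 = 39913/9 ≈ 4434.8)
sqrt(b + ((B - 44254) - 156584)) = sqrt(39913/9 + ((-135272/3 - 44254) - 156584)) = sqrt(39913/9 + (-268034/3 - 156584)) = sqrt(39913/9 - 737786/3) = sqrt(-2173445/9) = I*sqrt(2173445)/3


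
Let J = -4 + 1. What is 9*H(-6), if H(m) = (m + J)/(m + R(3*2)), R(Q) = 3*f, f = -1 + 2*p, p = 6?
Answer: -3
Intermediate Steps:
f = 11 (f = -1 + 2*6 = -1 + 12 = 11)
R(Q) = 33 (R(Q) = 3*11 = 33)
J = -3
H(m) = (-3 + m)/(33 + m) (H(m) = (m - 3)/(m + 33) = (-3 + m)/(33 + m))
9*H(-6) = 9*((-3 - 6)/(33 - 6)) = 9*(-9/27) = 9*((1/27)*(-9)) = 9*(-1/3) = -3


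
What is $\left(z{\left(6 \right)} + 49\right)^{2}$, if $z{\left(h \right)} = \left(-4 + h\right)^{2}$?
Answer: $2809$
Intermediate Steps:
$\left(z{\left(6 \right)} + 49\right)^{2} = \left(\left(-4 + 6\right)^{2} + 49\right)^{2} = \left(2^{2} + 49\right)^{2} = \left(4 + 49\right)^{2} = 53^{2} = 2809$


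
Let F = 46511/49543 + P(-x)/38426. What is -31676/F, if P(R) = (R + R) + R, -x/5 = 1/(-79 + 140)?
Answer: -3678473644855048/109021875991 ≈ -33741.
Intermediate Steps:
x = -5/61 (x = -5/(-79 + 140) = -5/61 ≈ -0.081967)
P(R) = 3*R (P(R) = 2*R + R = 3*R)
F = 109021875991/116128098398 (F = 46511/49543 + (3*(-1*(-5/61)))/38426 = 46511*(1/49543) + (3*(5/61))*(1/38426) = 46511/49543 + (15/61)*(1/38426) = 46511/49543 + 15/2343986 = 109021875991/116128098398 ≈ 0.93881)
-31676/F = -31676/109021875991/116128098398 = -31676*116128098398/109021875991 = -3678473644855048/109021875991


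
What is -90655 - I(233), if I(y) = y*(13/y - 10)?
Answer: -88338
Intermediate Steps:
I(y) = y*(-10 + 13/y)
-90655 - I(233) = -90655 - (13 - 10*233) = -90655 - (13 - 2330) = -90655 - 1*(-2317) = -90655 + 2317 = -88338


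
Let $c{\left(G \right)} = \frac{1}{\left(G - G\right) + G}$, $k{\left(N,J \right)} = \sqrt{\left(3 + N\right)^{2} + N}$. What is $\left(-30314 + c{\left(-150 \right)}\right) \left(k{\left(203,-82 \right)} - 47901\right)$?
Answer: $\frac{72603561667}{50} - \frac{4547101 \sqrt{42639}}{150} \approx 1.4458 \cdot 10^{9}$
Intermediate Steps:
$k{\left(N,J \right)} = \sqrt{N + \left(3 + N\right)^{2}}$
$c{\left(G \right)} = \frac{1}{G}$ ($c{\left(G \right)} = \frac{1}{0 + G} = \frac{1}{G}$)
$\left(-30314 + c{\left(-150 \right)}\right) \left(k{\left(203,-82 \right)} - 47901\right) = \left(-30314 + \frac{1}{-150}\right) \left(\sqrt{203 + \left(3 + 203\right)^{2}} - 47901\right) = \left(-30314 - \frac{1}{150}\right) \left(\sqrt{203 + 206^{2}} - 47901\right) = - \frac{4547101 \left(\sqrt{203 + 42436} - 47901\right)}{150} = - \frac{4547101 \left(\sqrt{42639} - 47901\right)}{150} = - \frac{4547101 \left(-47901 + \sqrt{42639}\right)}{150} = \frac{72603561667}{50} - \frac{4547101 \sqrt{42639}}{150}$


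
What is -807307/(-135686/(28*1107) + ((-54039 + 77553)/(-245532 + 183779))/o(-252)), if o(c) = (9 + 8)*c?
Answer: 6567368131583343/35610101566 ≈ 1.8442e+5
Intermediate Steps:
o(c) = 17*c
-807307/(-135686/(28*1107) + ((-54039 + 77553)/(-245532 + 183779))/o(-252)) = -807307/(-135686/(28*1107) + ((-54039 + 77553)/(-245532 + 183779))/((17*(-252)))) = -807307/(-135686/30996 + (23514/(-61753))/(-4284)) = -807307/(-135686*1/30996 + (23514*(-1/61753))*(-1/4284)) = -807307/(-67843/15498 - 23514/61753*(-1/4284)) = -807307/(-67843/15498 + 3919/44091642) = -807307/(-35610101566/8134907949) = -807307*(-8134907949/35610101566) = 6567368131583343/35610101566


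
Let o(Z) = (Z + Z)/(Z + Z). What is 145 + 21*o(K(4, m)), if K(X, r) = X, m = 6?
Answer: 166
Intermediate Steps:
o(Z) = 1 (o(Z) = (2*Z)/((2*Z)) = (2*Z)*(1/(2*Z)) = 1)
145 + 21*o(K(4, m)) = 145 + 21*1 = 145 + 21 = 166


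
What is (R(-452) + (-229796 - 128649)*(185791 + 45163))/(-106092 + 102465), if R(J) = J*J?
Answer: 27594700742/1209 ≈ 2.2824e+7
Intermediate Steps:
R(J) = J**2
(R(-452) + (-229796 - 128649)*(185791 + 45163))/(-106092 + 102465) = ((-452)**2 + (-229796 - 128649)*(185791 + 45163))/(-106092 + 102465) = (204304 - 358445*230954)/(-3627) = (204304 - 82784306530)*(-1/3627) = -82784102226*(-1/3627) = 27594700742/1209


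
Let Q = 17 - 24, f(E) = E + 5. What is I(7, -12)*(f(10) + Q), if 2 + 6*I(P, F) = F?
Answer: -56/3 ≈ -18.667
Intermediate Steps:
I(P, F) = -⅓ + F/6
f(E) = 5 + E
Q = -7
I(7, -12)*(f(10) + Q) = (-⅓ + (⅙)*(-12))*((5 + 10) - 7) = (-⅓ - 2)*(15 - 7) = -7/3*8 = -56/3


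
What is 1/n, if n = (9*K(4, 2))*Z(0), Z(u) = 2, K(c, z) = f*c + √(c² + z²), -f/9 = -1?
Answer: 1/638 - √5/11484 ≈ 0.0013727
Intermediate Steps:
f = 9 (f = -9*(-1) = 9)
K(c, z) = √(c² + z²) + 9*c (K(c, z) = 9*c + √(c² + z²) = √(c² + z²) + 9*c)
n = 648 + 36*√5 (n = (9*(√(4² + 2²) + 9*4))*2 = (9*(√(16 + 4) + 36))*2 = (9*(√20 + 36))*2 = (9*(2*√5 + 36))*2 = (9*(36 + 2*√5))*2 = (324 + 18*√5)*2 = 648 + 36*√5 ≈ 728.50)
1/n = 1/(648 + 36*√5)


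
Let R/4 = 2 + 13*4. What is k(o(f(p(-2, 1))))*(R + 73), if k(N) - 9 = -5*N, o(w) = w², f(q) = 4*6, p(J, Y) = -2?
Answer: -829719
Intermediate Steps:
f(q) = 24
k(N) = 9 - 5*N
R = 216 (R = 4*(2 + 13*4) = 4*(2 + 52) = 4*54 = 216)
k(o(f(p(-2, 1))))*(R + 73) = (9 - 5*24²)*(216 + 73) = (9 - 5*576)*289 = (9 - 2880)*289 = -2871*289 = -829719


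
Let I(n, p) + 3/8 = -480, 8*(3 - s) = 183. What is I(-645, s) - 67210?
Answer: -541523/8 ≈ -67690.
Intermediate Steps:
s = -159/8 (s = 3 - ⅛*183 = 3 - 183/8 = -159/8 ≈ -19.875)
I(n, p) = -3843/8 (I(n, p) = -3/8 - 480 = -3843/8)
I(-645, s) - 67210 = -3843/8 - 67210 = -541523/8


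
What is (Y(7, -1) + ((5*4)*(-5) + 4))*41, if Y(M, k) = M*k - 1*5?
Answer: -4428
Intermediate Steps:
Y(M, k) = -5 + M*k (Y(M, k) = M*k - 5 = -5 + M*k)
(Y(7, -1) + ((5*4)*(-5) + 4))*41 = ((-5 + 7*(-1)) + ((5*4)*(-5) + 4))*41 = ((-5 - 7) + (20*(-5) + 4))*41 = (-12 + (-100 + 4))*41 = (-12 - 96)*41 = -108*41 = -4428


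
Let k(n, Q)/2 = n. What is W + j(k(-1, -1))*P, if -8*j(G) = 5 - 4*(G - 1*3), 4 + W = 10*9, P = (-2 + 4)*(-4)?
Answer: 111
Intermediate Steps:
k(n, Q) = 2*n
P = -8 (P = 2*(-4) = -8)
W = 86 (W = -4 + 10*9 = -4 + 90 = 86)
j(G) = -17/8 + G/2 (j(G) = -(5 - 4*(G - 1*3))/8 = -(5 - 4*(G - 3))/8 = -(5 - 4*(-3 + G))/8 = -(5 + (12 - 4*G))/8 = -(17 - 4*G)/8 = -17/8 + G/2)
W + j(k(-1, -1))*P = 86 + (-17/8 + (2*(-1))/2)*(-8) = 86 + (-17/8 + (½)*(-2))*(-8) = 86 + (-17/8 - 1)*(-8) = 86 - 25/8*(-8) = 86 + 25 = 111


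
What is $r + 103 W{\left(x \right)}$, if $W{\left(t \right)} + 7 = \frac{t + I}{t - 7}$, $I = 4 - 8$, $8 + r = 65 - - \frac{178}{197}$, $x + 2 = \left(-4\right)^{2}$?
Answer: $- \frac{711500}{1379} \approx -515.95$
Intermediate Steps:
$x = 14$ ($x = -2 + \left(-4\right)^{2} = -2 + 16 = 14$)
$r = \frac{11407}{197}$ ($r = -8 + \left(65 - - \frac{178}{197}\right) = -8 + \left(65 + \frac{178}{197}\right) = -8 + \frac{12983}{197} = \frac{11407}{197} \approx 57.904$)
$I = -4$
$W{\left(t \right)} = -7 + \frac{-4 + t}{-7 + t}$ ($W{\left(t \right)} = -7 + \frac{t - 4}{t - 7} = -7 + \frac{-4 + t}{-7 + t}$)
$r + 103 W{\left(x \right)} = \frac{11407}{197} + 103 \frac{3 \left(15 - 28\right)}{-7 + 14} = \frac{11407}{197} + 103 \frac{3 \left(15 - 28\right)}{7} = \frac{11407}{197} + 103 \cdot 3 \cdot \frac{1}{7} \left(-13\right) = \frac{11407}{197} + 103 \left(- \frac{39}{7}\right) = \frac{11407}{197} - \frac{4017}{7} = - \frac{711500}{1379}$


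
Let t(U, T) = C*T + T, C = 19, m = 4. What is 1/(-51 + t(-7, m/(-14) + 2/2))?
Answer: -7/257 ≈ -0.027237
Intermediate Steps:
t(U, T) = 20*T (t(U, T) = 19*T + T = 20*T)
1/(-51 + t(-7, m/(-14) + 2/2)) = 1/(-51 + 20*(4/(-14) + 2/2)) = 1/(-51 + 20*(4*(-1/14) + 2*(½))) = 1/(-51 + 20*(-2/7 + 1)) = 1/(-51 + 20*(5/7)) = 1/(-51 + 100/7) = 1/(-257/7) = -7/257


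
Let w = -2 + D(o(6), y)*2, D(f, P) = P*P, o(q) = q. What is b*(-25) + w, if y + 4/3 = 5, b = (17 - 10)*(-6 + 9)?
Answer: -4501/9 ≈ -500.11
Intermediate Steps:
b = 21 (b = 7*3 = 21)
y = 11/3 (y = -4/3 + 5 = 11/3 ≈ 3.6667)
D(f, P) = P**2
w = 224/9 (w = -2 + (11/3)**2*2 = -2 + (121/9)*2 = -2 + 242/9 = 224/9 ≈ 24.889)
b*(-25) + w = 21*(-25) + 224/9 = -525 + 224/9 = -4501/9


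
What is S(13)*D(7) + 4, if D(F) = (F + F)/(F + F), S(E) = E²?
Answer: 173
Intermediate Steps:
D(F) = 1 (D(F) = (2*F)/((2*F)) = (2*F)*(1/(2*F)) = 1)
S(13)*D(7) + 4 = 13²*1 + 4 = 169*1 + 4 = 169 + 4 = 173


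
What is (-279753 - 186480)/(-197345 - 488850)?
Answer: 466233/686195 ≈ 0.67945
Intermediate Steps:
(-279753 - 186480)/(-197345 - 488850) = -466233/(-686195) = -466233*(-1/686195) = 466233/686195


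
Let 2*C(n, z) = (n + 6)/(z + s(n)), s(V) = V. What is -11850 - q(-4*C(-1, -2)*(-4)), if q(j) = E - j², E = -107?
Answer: -104087/9 ≈ -11565.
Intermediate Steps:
C(n, z) = (6 + n)/(2*(n + z)) (C(n, z) = ((n + 6)/(z + n))/2 = ((6 + n)/(n + z))/2 = (6 + n)/(2*(n + z)))
q(j) = -107 - j²
-11850 - q(-4*C(-1, -2)*(-4)) = -11850 - (-107 - (-4*(3 + (½)*(-1))/(-1 - 2)*(-4))²) = -11850 - (-107 - (-4*(3 - ½)/(-3)*(-4))²) = -11850 - (-107 - (-(-4)*5/(3*2)*(-4))²) = -11850 - (-107 - (-4*(-⅚)*(-4))²) = -11850 - (-107 - ((10/3)*(-4))²) = -11850 - (-107 - (-40/3)²) = -11850 - (-107 - 1*1600/9) = -11850 - (-107 - 1600/9) = -11850 - 1*(-2563/9) = -11850 + 2563/9 = -104087/9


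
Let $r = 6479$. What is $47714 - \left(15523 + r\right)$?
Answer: $25712$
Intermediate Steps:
$47714 - \left(15523 + r\right) = 47714 - \left(15523 + 6479\right) = 47714 - 22002 = 25712$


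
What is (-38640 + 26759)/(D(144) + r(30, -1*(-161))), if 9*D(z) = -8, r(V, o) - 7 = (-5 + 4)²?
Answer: -106929/64 ≈ -1670.8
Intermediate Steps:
r(V, o) = 8 (r(V, o) = 7 + (-5 + 4)² = 7 + (-1)² = 7 + 1 = 8)
D(z) = -8/9 (D(z) = (⅑)*(-8) = -8/9)
(-38640 + 26759)/(D(144) + r(30, -1*(-161))) = (-38640 + 26759)/(-8/9 + 8) = -11881/64/9 = -11881*9/64 = -106929/64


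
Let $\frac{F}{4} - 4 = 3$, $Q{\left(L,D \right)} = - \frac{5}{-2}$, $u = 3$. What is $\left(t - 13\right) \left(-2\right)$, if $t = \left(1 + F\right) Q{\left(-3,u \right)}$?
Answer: $-119$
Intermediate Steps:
$Q{\left(L,D \right)} = \frac{5}{2}$ ($Q{\left(L,D \right)} = \left(-5\right) \left(- \frac{1}{2}\right) = \frac{5}{2}$)
$F = 28$ ($F = 16 + 4 \cdot 3 = 16 + 12 = 28$)
$t = \frac{145}{2}$ ($t = \left(1 + 28\right) \frac{5}{2} = 29 \cdot \frac{5}{2} = \frac{145}{2} \approx 72.5$)
$\left(t - 13\right) \left(-2\right) = \left(\frac{145}{2} - 13\right) \left(-2\right) = \frac{119}{2} \left(-2\right) = -119$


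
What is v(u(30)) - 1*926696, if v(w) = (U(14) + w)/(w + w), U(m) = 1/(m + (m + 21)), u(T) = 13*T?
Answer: -35418302009/38220 ≈ -9.2670e+5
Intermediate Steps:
U(m) = 1/(21 + 2*m) (U(m) = 1/(m + (21 + m)) = 1/(21 + 2*m))
v(w) = (1/49 + w)/(2*w) (v(w) = (1/(21 + 2*14) + w)/(w + w) = (1/(21 + 28) + w)/((2*w)) = (1/49 + w)*(1/(2*w)) = (1/49 + w)/(2*w))
v(u(30)) - 1*926696 = (1 + 49*(13*30))/(98*((13*30))) - 1*926696 = (1/98)*(1 + 49*390)/390 - 926696 = (1/98)*(1/390)*(1 + 19110) - 926696 = (1/98)*(1/390)*19111 - 926696 = 19111/38220 - 926696 = -35418302009/38220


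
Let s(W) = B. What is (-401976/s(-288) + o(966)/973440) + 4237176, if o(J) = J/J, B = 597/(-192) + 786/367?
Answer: 102939708470699209/22125317760 ≈ 4.6526e+6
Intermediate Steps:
B = -22729/23488 (B = 597*(-1/192) + 786*(1/367) = -199/64 + 786/367 = -22729/23488 ≈ -0.96769)
s(W) = -22729/23488
o(J) = 1
(-401976/s(-288) + o(966)/973440) + 4237176 = (-401976/(-22729/23488) + 1/973440) + 4237176 = (-401976*(-23488/22729) + 1*(1/973440)) + 4237176 = (9441612288/22729 + 1/973440) + 4237176 = 9190843065653449/22125317760 + 4237176 = 102939708470699209/22125317760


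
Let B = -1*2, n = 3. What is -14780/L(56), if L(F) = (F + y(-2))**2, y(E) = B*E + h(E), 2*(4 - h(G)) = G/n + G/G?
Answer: -532080/146689 ≈ -3.6273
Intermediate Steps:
B = -2
h(G) = 7/2 - G/6 (h(G) = 4 - (G/3 + G/G)/2 = 4 - (G*(1/3) + 1)/2 = 4 - (G/3 + 1)/2 = 4 - (1 + G/3)/2 = 4 + (-1/2 - G/6) = 7/2 - G/6)
y(E) = 7/2 - 13*E/6 (y(E) = -2*E + (7/2 - E/6) = 7/2 - 13*E/6)
L(F) = (47/6 + F)**2 (L(F) = (F + (7/2 - 13/6*(-2)))**2 = (F + (7/2 + 13/3))**2 = (F + 47/6)**2 = (47/6 + F)**2)
-14780/L(56) = -14780*36/(47 + 6*56)**2 = -14780*36/(47 + 336)**2 = -14780/((1/36)*383**2) = -14780/((1/36)*146689) = -14780/146689/36 = -14780*36/146689 = -532080/146689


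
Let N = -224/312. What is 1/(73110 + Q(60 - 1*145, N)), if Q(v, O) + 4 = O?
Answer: 39/2851106 ≈ 1.3679e-5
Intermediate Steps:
N = -28/39 (N = -224*1/312 = -28/39 ≈ -0.71795)
Q(v, O) = -4 + O
1/(73110 + Q(60 - 1*145, N)) = 1/(73110 + (-4 - 28/39)) = 1/(73110 - 184/39) = 1/(2851106/39) = 39/2851106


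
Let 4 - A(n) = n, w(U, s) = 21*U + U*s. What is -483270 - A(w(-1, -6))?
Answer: -483289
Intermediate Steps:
A(n) = 4 - n
-483270 - A(w(-1, -6)) = -483270 - (4 - (-1)*(21 - 6)) = -483270 - (4 - (-1)*15) = -483270 - (4 - 1*(-15)) = -483270 - (4 + 15) = -483270 - 1*19 = -483270 - 19 = -483289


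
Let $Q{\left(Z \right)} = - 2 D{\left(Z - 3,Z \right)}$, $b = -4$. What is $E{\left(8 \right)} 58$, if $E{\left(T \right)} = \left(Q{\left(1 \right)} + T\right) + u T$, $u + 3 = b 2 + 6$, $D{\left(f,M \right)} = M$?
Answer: $-1972$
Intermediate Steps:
$u = -5$ ($u = -3 + \left(\left(-4\right) 2 + 6\right) = -3 + \left(-8 + 6\right) = -3 - 2 = -5$)
$Q{\left(Z \right)} = - 2 Z$
$E{\left(T \right)} = -2 - 4 T$ ($E{\left(T \right)} = \left(\left(-2\right) 1 + T\right) - 5 T = \left(-2 + T\right) - 5 T = -2 - 4 T$)
$E{\left(8 \right)} 58 = \left(-2 - 32\right) 58 = \left(-34\right) 58 = -1972$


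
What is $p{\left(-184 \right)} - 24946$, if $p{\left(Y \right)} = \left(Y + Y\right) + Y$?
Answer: $-25498$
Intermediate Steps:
$p{\left(Y \right)} = 3 Y$ ($p{\left(Y \right)} = 2 Y + Y = 3 Y$)
$p{\left(-184 \right)} - 24946 = 3 \left(-184\right) - 24946 = -552 - 24946 = -25498$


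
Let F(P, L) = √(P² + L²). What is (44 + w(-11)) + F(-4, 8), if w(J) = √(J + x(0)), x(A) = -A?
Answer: 44 + 4*√5 + I*√11 ≈ 52.944 + 3.3166*I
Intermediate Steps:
F(P, L) = √(L² + P²)
w(J) = √J (w(J) = √(J - 1*0) = √(J + 0) = √J)
(44 + w(-11)) + F(-4, 8) = (44 + √(-11)) + √(8² + (-4)²) = (44 + I*√11) + √(64 + 16) = (44 + I*√11) + √80 = (44 + I*√11) + 4*√5 = 44 + 4*√5 + I*√11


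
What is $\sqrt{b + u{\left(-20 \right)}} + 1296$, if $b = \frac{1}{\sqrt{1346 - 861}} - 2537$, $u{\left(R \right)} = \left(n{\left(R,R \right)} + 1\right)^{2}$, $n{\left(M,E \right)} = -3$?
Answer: $1296 + \frac{\sqrt{-595824925 + 485 \sqrt{485}}}{485} \approx 1296.0 + 50.328 i$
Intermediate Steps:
$u{\left(R \right)} = 4$ ($u{\left(R \right)} = \left(-3 + 1\right)^{2} = \left(-2\right)^{2} = 4$)
$b = -2537 + \frac{\sqrt{485}}{485}$ ($b = \frac{1}{\sqrt{485}} - 2537 = \frac{\sqrt{485}}{485} - 2537 = -2537 + \frac{\sqrt{485}}{485} \approx -2537.0$)
$\sqrt{b + u{\left(-20 \right)}} + 1296 = \sqrt{\left(-2537 + \frac{\sqrt{485}}{485}\right) + 4} + 1296 = \sqrt{-2533 + \frac{\sqrt{485}}{485}} + 1296 = 1296 + \sqrt{-2533 + \frac{\sqrt{485}}{485}}$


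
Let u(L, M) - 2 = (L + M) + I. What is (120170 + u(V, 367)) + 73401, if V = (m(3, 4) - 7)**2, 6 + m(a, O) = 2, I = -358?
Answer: 193703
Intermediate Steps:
m(a, O) = -4 (m(a, O) = -6 + 2 = -4)
V = 121 (V = (-4 - 7)**2 = (-11)**2 = 121)
u(L, M) = -356 + L + M (u(L, M) = 2 + ((L + M) - 358) = 2 + (-358 + L + M) = -356 + L + M)
(120170 + u(V, 367)) + 73401 = (120170 + (-356 + 121 + 367)) + 73401 = (120170 + 132) + 73401 = 120302 + 73401 = 193703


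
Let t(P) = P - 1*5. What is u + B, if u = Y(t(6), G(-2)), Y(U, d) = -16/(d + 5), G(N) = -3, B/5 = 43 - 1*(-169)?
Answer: 1052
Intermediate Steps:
B = 1060 (B = 5*(43 - 1*(-169)) = 5*(43 + 169) = 5*212 = 1060)
t(P) = -5 + P (t(P) = P - 5 = -5 + P)
Y(U, d) = -16/(5 + d)
u = -8 (u = -16/(5 - 3) = -16/2 = -16*1/2 = -8)
u + B = -8 + 1060 = 1052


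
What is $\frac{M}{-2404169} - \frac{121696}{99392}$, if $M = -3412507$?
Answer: $\frac{1456192035}{7467348914} \approx 0.19501$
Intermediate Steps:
$\frac{M}{-2404169} - \frac{121696}{99392} = - \frac{3412507}{-2404169} - \frac{121696}{99392} = \left(-3412507\right) \left(- \frac{1}{2404169}\right) - \frac{3803}{3106} = \frac{3412507}{2404169} - \frac{3803}{3106} = \frac{1456192035}{7467348914}$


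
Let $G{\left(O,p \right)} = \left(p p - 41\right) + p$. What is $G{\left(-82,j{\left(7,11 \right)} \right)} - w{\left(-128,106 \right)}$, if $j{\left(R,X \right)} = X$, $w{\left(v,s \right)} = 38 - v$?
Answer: $-75$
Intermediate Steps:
$G{\left(O,p \right)} = -41 + p + p^{2}$ ($G{\left(O,p \right)} = \left(p^{2} - 41\right) + p = \left(-41 + p^{2}\right) + p = -41 + p + p^{2}$)
$G{\left(-82,j{\left(7,11 \right)} \right)} - w{\left(-128,106 \right)} = \left(-41 + 11 + 11^{2}\right) - \left(38 - -128\right) = \left(-41 + 11 + 121\right) - \left(38 + 128\right) = 91 - 166 = -75$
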